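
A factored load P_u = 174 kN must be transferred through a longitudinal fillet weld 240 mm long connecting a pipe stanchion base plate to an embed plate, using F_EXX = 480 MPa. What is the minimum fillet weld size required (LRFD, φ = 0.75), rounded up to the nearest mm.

Total weld length L = 240 mm.
Required throat t_e = P_u / (φ × 0.6 F_EXX × L) = 174 / (0.75 × 0.6 × 480 × 240 × 10⁻³) = 3.356 mm.
Required leg w = t_e / 0.707 = 4.747 mm → use 5 mm.

w = 5 mm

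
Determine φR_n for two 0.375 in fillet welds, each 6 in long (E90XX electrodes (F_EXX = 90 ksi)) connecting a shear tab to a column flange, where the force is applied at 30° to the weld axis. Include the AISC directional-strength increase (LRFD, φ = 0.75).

t_e = 0.707 × 0.375 = 0.2651 in; A_we = 0.2651 × 12 = 3.181 in².
Directional factor: 1.0 + 0.5 sin^1.5(30°) = 1.177.
F_nw = 0.6 × 90 × 1.177 = 63.55 ksi.
φR_n = 0.75 × 63.55 × 3.181 = 151.6 kips.

φR_n ≈ 152 kips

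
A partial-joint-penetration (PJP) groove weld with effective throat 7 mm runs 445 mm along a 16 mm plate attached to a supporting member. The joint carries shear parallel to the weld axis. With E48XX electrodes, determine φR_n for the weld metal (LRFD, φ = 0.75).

φR_n ≈ 673 kN

E48XX → F_EXX = 480 MPa.
Effective throat (given) t_e = 7 mm.
A_we = 7 × 445 = 3115 mm².
F_nw = 0.6 F_EXX = 288 MPa.
φR_n = 0.75 × 288 × 3115 × 10⁻³ = 672.8 kN.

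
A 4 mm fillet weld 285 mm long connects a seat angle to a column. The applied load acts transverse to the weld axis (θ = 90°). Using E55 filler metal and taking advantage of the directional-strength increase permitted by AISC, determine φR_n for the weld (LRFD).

φR_n ≈ 299 kN

E55XX → F_EXX = 550 MPa.
t_e = 0.707 × 4 = 2.828 mm; A_we = 2.828 × 285 = 806 mm².
Directional factor: 1.0 + 0.5 sin^1.5(90°) = 1.5.
F_nw = 0.6 × 550 × 1.5 = 495 MPa.
φR_n = 0.75 × 495 × 806 × 10⁻³ = 299.2 kN.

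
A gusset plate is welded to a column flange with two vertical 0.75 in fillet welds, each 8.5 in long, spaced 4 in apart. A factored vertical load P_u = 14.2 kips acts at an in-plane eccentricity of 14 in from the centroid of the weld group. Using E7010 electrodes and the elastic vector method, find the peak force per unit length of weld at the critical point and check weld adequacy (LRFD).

E70XX → F_EXX = 70 ksi.
Total weld length L_w = 17 in. Treat welds as unit-width lines.
Polar moment about centroid: J = 2[d³/12 + d(b/2)²] = 2[8.5³/12 + 8.5×2²] = 170.4 in³.
Direct shear f_v = P/L_w = 14.2 / 17 = 0.8353 kip/in (vertical).
Torsion M = P·e = 14.2 × 14 = 198.8 kip·in.
Critical point at (x, y) = (2, 4.25) from centroid. f_tx = M·y/J = 4.96 kip/in; f_ty = M·x/J = 2.334 kip/in.
Resultant f_max = √[f_tx² + (f_v + f_ty)²] = √[4.96² + (0.8353 + 2.334)²] = 5.886 kip/in.
Capacity per unit length: φr_n = 0.75 × 0.6 × 70 × (0.707 × 0.75) = 16.7 kip/in.
5.886 ≤ 16.7 → adequate.

f_max ≈ 5.89 kip/in; adequate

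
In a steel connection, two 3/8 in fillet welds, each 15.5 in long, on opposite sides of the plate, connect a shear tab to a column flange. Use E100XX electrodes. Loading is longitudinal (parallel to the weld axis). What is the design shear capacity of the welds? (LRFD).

E100XX → F_EXX = 100 ksi.
Effective throat t_e = 0.707 × 0.375 = 0.2651 in.
Total length L = 31 in; A_we = 0.2651 × 31 = 8.219 in².
F_nw = 0.6 F_EXX = 0.6 × 100 = 60 ksi.
φR_n = 0.75 × 60 × 8.219 = 369.8 kips.

φR_n ≈ 370 kips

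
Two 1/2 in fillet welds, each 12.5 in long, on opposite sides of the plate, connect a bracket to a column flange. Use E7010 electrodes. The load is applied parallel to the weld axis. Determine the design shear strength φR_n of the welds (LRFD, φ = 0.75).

E70XX → F_EXX = 70 ksi.
Effective throat t_e = 0.707 × 0.5 = 0.3535 in.
Total length L = 25 in; A_we = 0.3535 × 25 = 8.838 in².
F_nw = 0.6 F_EXX = 0.6 × 70 = 42 ksi.
φR_n = 0.75 × 42 × 8.838 = 278.4 kip.

φR_n ≈ 278 kip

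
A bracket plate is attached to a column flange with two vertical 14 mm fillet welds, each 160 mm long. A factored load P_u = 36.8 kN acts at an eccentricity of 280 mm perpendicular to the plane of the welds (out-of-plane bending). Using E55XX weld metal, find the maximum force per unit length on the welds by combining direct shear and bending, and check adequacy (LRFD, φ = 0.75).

E55XX → F_EXX = 550 MPa.
L_w = 2 × 160 = 320 mm; section modulus (unit throat) S = 2 × L²/6 = 8533 mm².
Direct shear f_v = P/L_w = 36.8×10³/320 = 115 N/mm.
Moment M = P × e = 36.8×10³ × 280 = 10304000 N·mm; bending f_b = M/S = 1208 N/mm.
f_max = √(f_v² + f_b²) = √(115² + 1208²) = 1213 N/mm.
φr_n = 0.75 × 0.6 × 550 × (0.707 × 14) = 2450 N/mm → adequate.

f_max ≈ 1210 N/mm; adequate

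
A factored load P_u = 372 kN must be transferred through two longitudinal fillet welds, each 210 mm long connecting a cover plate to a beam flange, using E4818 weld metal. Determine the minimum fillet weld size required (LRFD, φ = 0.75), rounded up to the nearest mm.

w = 6 mm

E48XX → F_EXX = 480 MPa.
Total weld length L = 420 mm.
Required throat t_e = P_u / (φ × 0.6 F_EXX × L) = 372 / (0.75 × 0.6 × 480 × 420 × 10⁻³) = 4.101 mm.
Required leg w = t_e / 0.707 = 5.8 mm → use 6 mm.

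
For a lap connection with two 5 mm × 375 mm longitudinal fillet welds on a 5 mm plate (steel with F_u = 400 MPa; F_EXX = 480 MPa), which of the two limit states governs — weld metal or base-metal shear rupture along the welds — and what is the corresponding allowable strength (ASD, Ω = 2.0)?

t_e = 0.707 × 5 = 3.535 mm; L = 750 mm.
Weld metal: R_n/Ω = (1/2.0) × 0.6 × 480 × 3.535 × 750 × 10⁻³ = 381.8 kN.
Base metal (shear rupture): R_n/Ω = (1/2.0) × 0.6 × 400 × 5 × 750 × 10⁻³ = 450 kN.
Governing: weld metal.

R_n/Ω ≈ 382 kN (weld metal governs)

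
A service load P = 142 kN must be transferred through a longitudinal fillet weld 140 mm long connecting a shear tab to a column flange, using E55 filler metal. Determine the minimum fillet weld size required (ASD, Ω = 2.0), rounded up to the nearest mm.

E55XX → F_EXX = 550 MPa.
Total weld length L = 140 mm.
Required throat t_e = P × Ω / (0.6 F_EXX × L) = 142 × 2.0 / (0.6 × 550 × 140 × 10⁻³) = 6.147 mm.
Required leg w = t_e / 0.707 = 8.695 mm → use 9 mm.

w = 9 mm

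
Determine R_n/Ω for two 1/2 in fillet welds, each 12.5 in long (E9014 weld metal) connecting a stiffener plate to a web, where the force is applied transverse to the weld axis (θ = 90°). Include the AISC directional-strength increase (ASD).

R_n/Ω ≈ 358 kip

E90XX → F_EXX = 90 ksi.
t_e = 0.707 × 0.5 = 0.3535 in; A_we = 0.3535 × 25 = 8.838 in².
Directional factor: 1.0 + 0.5 sin^1.5(90°) = 1.5.
F_nw = 0.6 × 90 × 1.5 = 81 ksi.
R_n/Ω = (81 × 8.838) / 2.0 = 357.9 kip.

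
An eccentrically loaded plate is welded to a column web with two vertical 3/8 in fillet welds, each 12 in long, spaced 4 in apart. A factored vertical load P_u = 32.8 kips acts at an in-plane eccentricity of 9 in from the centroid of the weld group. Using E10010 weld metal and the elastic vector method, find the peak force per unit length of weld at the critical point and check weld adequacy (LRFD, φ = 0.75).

f_max ≈ 5.45 kip/in; adequate

E100XX → F_EXX = 100 ksi.
Total weld length L_w = 24 in. Treat welds as unit-width lines.
Polar moment about centroid: J = 2[d³/12 + d(b/2)²] = 2[12³/12 + 12×2²] = 384 in³.
Direct shear f_v = P/L_w = 32.8 / 24 = 1.367 kip/in (vertical).
Torsion M = P·e = 32.8 × 9 = 295.2 kip·in.
Critical point at (x, y) = (2, 6) from centroid. f_tx = M·y/J = 4.612 kip/in; f_ty = M·x/J = 1.537 kip/in.
Resultant f_max = √[f_tx² + (f_v + f_ty)²] = √[4.612² + (1.367 + 1.537)²] = 5.451 kip/in.
Capacity per unit length: φr_n = 0.75 × 0.6 × 100 × (0.707 × 0.375) = 11.93 kip/in.
5.451 ≤ 11.93 → adequate.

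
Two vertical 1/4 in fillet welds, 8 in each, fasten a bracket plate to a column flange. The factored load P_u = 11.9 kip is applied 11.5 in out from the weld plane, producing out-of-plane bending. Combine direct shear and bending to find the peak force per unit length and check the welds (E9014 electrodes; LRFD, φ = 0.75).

f_max ≈ 6.46 kip/in; adequate

E90XX → F_EXX = 90 ksi.
L_w = 2 × 8 = 16 in; section modulus (unit throat) S = 2 × L²/6 = 21.33 in².
Direct shear f_v = P/L_w = 11.9/16 = 0.7438 kip/in.
Moment M = P × e = 11.9 × 11.5 = 136.85 kip·in; bending f_b = M/S = 6.415 kip/in.
f_max = √(f_v² + f_b²) = √(0.7438² + 6.415²) = 6.458 kip/in.
φr_n = 0.75 × 0.6 × 90 × (0.707 × 0.25) = 7.158 kip/in → adequate.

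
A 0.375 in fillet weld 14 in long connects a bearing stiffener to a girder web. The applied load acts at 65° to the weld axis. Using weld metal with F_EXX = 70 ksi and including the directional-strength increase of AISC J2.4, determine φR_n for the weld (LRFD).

φR_n ≈ 167 kip

t_e = 0.707 × 0.375 = 0.2651 in; A_we = 0.2651 × 14 = 3.712 in².
Directional factor: 1.0 + 0.5 sin^1.5(65°) = 1.431.
F_nw = 0.6 × 70 × 1.431 = 60.12 ksi.
φR_n = 0.75 × 60.12 × 3.712 = 167.4 kip.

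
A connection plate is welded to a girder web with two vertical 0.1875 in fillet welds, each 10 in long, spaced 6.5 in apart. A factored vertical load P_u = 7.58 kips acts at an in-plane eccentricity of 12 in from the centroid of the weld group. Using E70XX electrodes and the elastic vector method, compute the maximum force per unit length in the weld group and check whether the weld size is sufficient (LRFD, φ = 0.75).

f_max ≈ 1.67 kip/in; adequate

E70XX → F_EXX = 70 ksi.
Total weld length L_w = 20 in. Treat welds as unit-width lines.
Polar moment about centroid: J = 2[d³/12 + d(b/2)²] = 2[10³/12 + 10×3.25²] = 377.9 in³.
Direct shear f_v = P/L_w = 7.58 / 20 = 0.379 kip/in (vertical).
Torsion M = P·e = 7.58 × 12 = 90.96 kip·in.
Critical point at (x, y) = (3.25, 5) from centroid. f_tx = M·y/J = 1.203 kip/in; f_ty = M·x/J = 0.7822 kip/in.
Resultant f_max = √[f_tx² + (f_v + f_ty)²] = √[1.203² + (0.379 + 0.7822)²] = 1.672 kip/in.
Capacity per unit length: φr_n = 0.75 × 0.6 × 70 × (0.707 × 0.1875) = 4.176 kip/in.
1.672 ≤ 4.176 → adequate.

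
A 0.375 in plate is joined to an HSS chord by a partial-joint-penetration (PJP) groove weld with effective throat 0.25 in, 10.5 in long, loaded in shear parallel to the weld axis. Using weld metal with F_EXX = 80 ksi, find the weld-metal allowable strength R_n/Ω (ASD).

Effective throat (given) t_e = 0.25 in.
A_we = 0.25 × 10.5 = 2.625 in².
F_nw = 0.6 F_EXX = 48 ksi.
R_n/Ω = (48 × 2.625) / 2.0 = 63 kips.

R_n/Ω ≈ 63 kips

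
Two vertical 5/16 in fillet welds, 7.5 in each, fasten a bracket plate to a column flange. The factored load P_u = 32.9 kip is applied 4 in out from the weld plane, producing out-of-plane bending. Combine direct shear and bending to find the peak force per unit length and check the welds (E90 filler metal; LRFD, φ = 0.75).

f_max ≈ 7.35 kip/in; adequate

E90XX → F_EXX = 90 ksi.
L_w = 2 × 7.5 = 15 in; section modulus (unit throat) S = 2 × L²/6 = 18.75 in².
Direct shear f_v = P/L_w = 32.9/15 = 2.193 kip/in.
Moment M = P × e = 32.9 × 4 = 131.6 kip·in; bending f_b = M/S = 7.019 kip/in.
f_max = √(f_v² + f_b²) = √(2.193² + 7.019²) = 7.353 kip/in.
φr_n = 0.75 × 0.6 × 90 × (0.707 × 0.3125) = 8.948 kip/in → adequate.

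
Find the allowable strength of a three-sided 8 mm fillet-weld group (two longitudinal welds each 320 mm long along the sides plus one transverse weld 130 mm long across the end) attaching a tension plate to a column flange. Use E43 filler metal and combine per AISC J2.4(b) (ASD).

R_n/Ω ≈ 562 kN

E43XX → F_EXX = 430 MPa.
t_e = 0.707 × 8 = 5.656 mm.
R_nwl = 0.6 × 430 × 5.656 × 640 × 10⁻³ = 933.9 kN (longitudinal, 2 welds).
R_nwt = 0.6 × 430 × 5.656 × 130 × 10⁻³ = 189.7 kN (transverse, base value).
(i) R_nwl + R_nwt = 1124 kN; (ii) 0.85 R_nwl + 1.5 R_nwt = 1078 kN.
R_n = max = 1124 kN [governs: (i)]; R_n/Ω = 561.8 kN.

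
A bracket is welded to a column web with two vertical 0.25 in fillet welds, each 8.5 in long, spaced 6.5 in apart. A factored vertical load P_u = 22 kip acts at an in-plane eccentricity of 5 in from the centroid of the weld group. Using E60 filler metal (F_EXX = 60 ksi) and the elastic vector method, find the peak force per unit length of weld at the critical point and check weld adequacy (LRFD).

Total weld length L_w = 17 in. Treat welds as unit-width lines.
Polar moment about centroid: J = 2[d³/12 + d(b/2)²] = 2[8.5³/12 + 8.5×3.25²] = 281.9 in³.
Direct shear f_v = P/L_w = 22 / 17 = 1.294 kip/in (vertical).
Torsion M = P·e = 22 × 5 = 110 kip·in.
Critical point at (x, y) = (3.25, 4.25) from centroid. f_tx = M·y/J = 1.658 kip/in; f_ty = M·x/J = 1.268 kip/in.
Resultant f_max = √[f_tx² + (f_v + f_ty)²] = √[1.658² + (1.294 + 1.268)²] = 3.052 kip/in.
Capacity per unit length: φr_n = 0.75 × 0.6 × 60 × (0.707 × 0.25) = 4.772 kip/in.
3.052 ≤ 4.772 → adequate.

f_max ≈ 3.05 kip/in; adequate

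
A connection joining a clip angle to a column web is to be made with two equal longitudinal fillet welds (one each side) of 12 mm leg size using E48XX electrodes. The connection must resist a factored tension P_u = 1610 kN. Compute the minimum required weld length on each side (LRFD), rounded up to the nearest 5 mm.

L = 440 mm on each side

E48XX → F_EXX = 480 MPa.
Throat t_e = 0.707 × 12 = 8.484 mm.
φr_n = 0.75 × 0.6 × 480 × 8.484 × 10⁻³ = 1.833 kN/mm.
L_req = P_u / φr_n = 1610 / 1.833 = 878.6 mm total.
Per side: 878.6 / 2 = 439.3 mm.
Round up → use L = 440 mm on each side.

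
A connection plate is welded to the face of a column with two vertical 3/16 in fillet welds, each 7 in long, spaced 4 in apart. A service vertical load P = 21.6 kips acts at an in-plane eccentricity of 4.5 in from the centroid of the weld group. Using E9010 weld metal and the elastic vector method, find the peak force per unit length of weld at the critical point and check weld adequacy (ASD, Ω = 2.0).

E90XX → F_EXX = 90 ksi.
Total weld length L_w = 14 in. Treat welds as unit-width lines.
Polar moment about centroid: J = 2[d³/12 + d(b/2)²] = 2[7³/12 + 7×2²] = 113.2 in³.
Direct shear f_v = P/L_w = 21.6 / 14 = 1.543 kip/in (vertical).
Torsion M = P·e = 21.6 × 4.5 = 97.2 kip·in.
Critical point at (x, y) = (2, 3.5) from centroid. f_tx = M·y/J = 3.006 kip/in; f_ty = M·x/J = 1.718 kip/in.
Resultant f_max = √[f_tx² + (f_v + f_ty)²] = √[3.006² + (1.543 + 1.718)²] = 4.435 kip/in.
Capacity per unit length: r_n/Ω = (1/2.0) × 0.6 × 90 × (0.707 × 0.1875) = 3.579 kip/in.
4.435 > 3.579 → NOT adequate.

f_max ≈ 4.43 kip/in; NOT adequate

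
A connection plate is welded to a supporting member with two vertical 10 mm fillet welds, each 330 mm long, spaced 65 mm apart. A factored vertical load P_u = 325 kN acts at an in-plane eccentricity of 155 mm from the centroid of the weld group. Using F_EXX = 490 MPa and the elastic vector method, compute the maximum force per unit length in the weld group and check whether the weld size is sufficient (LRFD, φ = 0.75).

Total weld length L_w = 660 mm. Treat welds as unit-width lines.
Polar moment about centroid: J = 2[d³/12 + d(b/2)²] = 2[330³/12 + 330×32.5²] = 6687000 mm³.
Direct shear f_v = P/L_w = 325×10³ / 660 = 492.4 N/mm (vertical).
Torsion M = P·e = 325×10³ × 155 = 50375000 N·mm.
Critical point at (x, y) = (32.5, 165) from centroid. f_tx = M·y/J = 1243 N/mm; f_ty = M·x/J = 244.8 N/mm.
Resultant f_max = √[f_tx² + (f_v + f_ty)²] = √[1243² + (492.4 + 244.8)²] = 1445 N/mm.
Capacity per unit length: φr_n = 0.75 × 0.6 × 490 × (0.707 × 10) = 1559 N/mm.
1445 ≤ 1559 → adequate.

f_max ≈ 1450 N/mm; adequate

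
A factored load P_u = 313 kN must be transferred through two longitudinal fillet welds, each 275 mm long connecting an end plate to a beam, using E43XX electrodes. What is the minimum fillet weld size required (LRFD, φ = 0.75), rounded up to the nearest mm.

E43XX → F_EXX = 430 MPa.
Total weld length L = 550 mm.
Required throat t_e = P_u / (φ × 0.6 F_EXX × L) = 313 / (0.75 × 0.6 × 430 × 550 × 10⁻³) = 2.941 mm.
Required leg w = t_e / 0.707 = 4.16 mm → use 5 mm.

w = 5 mm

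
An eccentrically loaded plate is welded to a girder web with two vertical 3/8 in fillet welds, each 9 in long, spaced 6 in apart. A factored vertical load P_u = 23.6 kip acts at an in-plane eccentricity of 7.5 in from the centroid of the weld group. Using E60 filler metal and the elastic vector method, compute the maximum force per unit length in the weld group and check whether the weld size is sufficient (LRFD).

f_max ≈ 4.25 kip/in; adequate

E60XX → F_EXX = 60 ksi.
Total weld length L_w = 18 in. Treat welds as unit-width lines.
Polar moment about centroid: J = 2[d³/12 + d(b/2)²] = 2[9³/12 + 9×3²] = 283.5 in³.
Direct shear f_v = P/L_w = 23.6 / 18 = 1.311 kip/in (vertical).
Torsion M = P·e = 23.6 × 7.5 = 177 kip·in.
Critical point at (x, y) = (3, 4.5) from centroid. f_tx = M·y/J = 2.81 kip/in; f_ty = M·x/J = 1.873 kip/in.
Resultant f_max = √[f_tx² + (f_v + f_ty)²] = √[2.81² + (1.311 + 1.873)²] = 4.246 kip/in.
Capacity per unit length: φr_n = 0.75 × 0.6 × 60 × (0.707 × 0.375) = 7.158 kip/in.
4.246 ≤ 7.158 → adequate.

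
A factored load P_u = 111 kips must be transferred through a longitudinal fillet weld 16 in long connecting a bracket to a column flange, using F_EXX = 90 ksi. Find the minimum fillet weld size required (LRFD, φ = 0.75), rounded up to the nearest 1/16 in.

w = 1/4 in

Total weld length L = 16 in.
Required throat t_e = P_u / (φ × 0.6 F_EXX × L) = 111 / (0.75 × 0.6 × 90 × 16) = 0.1713 in.
Required leg w = t_e / 0.707 = 0.2423 in → use 1/4 in.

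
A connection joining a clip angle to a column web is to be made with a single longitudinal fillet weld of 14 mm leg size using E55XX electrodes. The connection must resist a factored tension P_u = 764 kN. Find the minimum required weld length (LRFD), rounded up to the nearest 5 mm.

L = 315 mm

E55XX → F_EXX = 550 MPa.
Throat t_e = 0.707 × 14 = 9.898 mm.
φr_n = 0.75 × 0.6 × 550 × 9.898 × 10⁻³ = 2.45 kN/mm.
L_req = P_u / φr_n = 764 / 2.45 = 311.9 mm total.
Round up → use L = 315 mm.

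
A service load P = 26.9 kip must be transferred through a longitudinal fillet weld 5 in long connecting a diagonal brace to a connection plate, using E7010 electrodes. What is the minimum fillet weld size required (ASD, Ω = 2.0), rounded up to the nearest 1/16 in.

E70XX → F_EXX = 70 ksi.
Total weld length L = 5 in.
Required throat t_e = P × Ω / (0.6 F_EXX × L) = 26.9 × 2.0 / (0.6 × 70 × 5) = 0.2562 in.
Required leg w = t_e / 0.707 = 0.3624 in → use 3/8 in.

w = 3/8 in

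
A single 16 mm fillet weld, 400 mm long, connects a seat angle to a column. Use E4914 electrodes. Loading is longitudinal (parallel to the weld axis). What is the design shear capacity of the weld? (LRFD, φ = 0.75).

φR_n ≈ 998 kN

E49XX → F_EXX = 490 MPa.
Effective throat t_e = 0.707 × 16 = 11.31 mm.
Total length L = 400 mm; A_we = 11.31 × 400 = 4525 mm².
F_nw = 0.6 F_EXX = 0.6 × 490 = 294 MPa.
φR_n = 0.75 × 294 × 4525 × 10⁻³ = 997.7 kN.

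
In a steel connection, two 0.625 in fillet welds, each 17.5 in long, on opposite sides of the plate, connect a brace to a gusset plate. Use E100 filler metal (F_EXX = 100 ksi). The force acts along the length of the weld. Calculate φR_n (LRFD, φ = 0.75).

Effective throat t_e = 0.707 × 0.625 = 0.4419 in.
Total length L = 35 in; A_we = 0.4419 × 35 = 15.47 in².
F_nw = 0.6 F_EXX = 0.6 × 100 = 60 ksi.
φR_n = 0.75 × 60 × 15.47 = 696 kip.

φR_n ≈ 696 kip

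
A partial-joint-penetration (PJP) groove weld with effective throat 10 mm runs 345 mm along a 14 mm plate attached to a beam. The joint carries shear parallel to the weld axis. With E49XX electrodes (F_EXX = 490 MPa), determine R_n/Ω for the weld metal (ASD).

Effective throat (given) t_e = 10 mm.
A_we = 10 × 345 = 3450 mm².
F_nw = 0.6 F_EXX = 294 MPa.
R_n/Ω = (294 × 3450) / 2.0 × 10⁻³ = 507.2 kN.

R_n/Ω ≈ 507 kN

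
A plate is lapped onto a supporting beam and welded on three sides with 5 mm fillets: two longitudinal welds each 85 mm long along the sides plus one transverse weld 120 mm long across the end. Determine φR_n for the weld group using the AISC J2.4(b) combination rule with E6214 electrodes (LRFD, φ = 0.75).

φR_n ≈ 320 kN

E62XX → F_EXX = 620 MPa.
t_e = 0.707 × 5 = 3.535 mm.
R_nwl = 0.6 × 620 × 3.535 × 170 × 10⁻³ = 223.6 kN (longitudinal, 2 welds).
R_nwt = 0.6 × 620 × 3.535 × 120 × 10⁻³ = 157.8 kN (transverse, base value).
(i) R_nwl + R_nwt = 381.4 kN; (ii) 0.85 R_nwl + 1.5 R_nwt = 426.7 kN.
R_n = max = 426.7 kN [governs: (ii)]; φR_n = 320 kN.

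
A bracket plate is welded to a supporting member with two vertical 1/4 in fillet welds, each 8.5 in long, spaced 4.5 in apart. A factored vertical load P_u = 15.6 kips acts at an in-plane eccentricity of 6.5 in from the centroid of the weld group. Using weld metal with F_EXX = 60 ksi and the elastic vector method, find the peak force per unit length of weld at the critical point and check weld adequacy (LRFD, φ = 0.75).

f_max ≈ 3.12 kip/in; adequate

Total weld length L_w = 17 in. Treat welds as unit-width lines.
Polar moment about centroid: J = 2[d³/12 + d(b/2)²] = 2[8.5³/12 + 8.5×2.25²] = 188.4 in³.
Direct shear f_v = P/L_w = 15.6 / 17 = 0.9176 kip/in (vertical).
Torsion M = P·e = 15.6 × 6.5 = 101.4 kip·in.
Critical point at (x, y) = (2.25, 4.25) from centroid. f_tx = M·y/J = 2.287 kip/in; f_ty = M·x/J = 1.211 kip/in.
Resultant f_max = √[f_tx² + (f_v + f_ty)²] = √[2.287² + (0.9176 + 1.211)²] = 3.124 kip/in.
Capacity per unit length: φr_n = 0.75 × 0.6 × 60 × (0.707 × 0.25) = 4.772 kip/in.
3.124 ≤ 4.772 → adequate.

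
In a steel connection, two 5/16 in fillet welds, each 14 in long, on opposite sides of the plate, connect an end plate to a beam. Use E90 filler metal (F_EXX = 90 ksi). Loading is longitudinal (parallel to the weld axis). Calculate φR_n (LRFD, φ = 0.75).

φR_n ≈ 251 kips

Effective throat t_e = 0.707 × 0.3125 = 0.2209 in.
Total length L = 28 in; A_we = 0.2209 × 28 = 6.186 in².
F_nw = 0.6 F_EXX = 0.6 × 90 = 54 ksi.
φR_n = 0.75 × 54 × 6.186 = 250.5 kips.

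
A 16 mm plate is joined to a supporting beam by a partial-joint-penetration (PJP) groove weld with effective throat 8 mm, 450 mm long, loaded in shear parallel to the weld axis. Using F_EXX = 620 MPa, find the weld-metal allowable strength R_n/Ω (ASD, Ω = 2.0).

R_n/Ω ≈ 670 kN

Effective throat (given) t_e = 8 mm.
A_we = 8 × 450 = 3600 mm².
F_nw = 0.6 F_EXX = 372 MPa.
R_n/Ω = (372 × 3600) / 2.0 × 10⁻³ = 669.6 kN.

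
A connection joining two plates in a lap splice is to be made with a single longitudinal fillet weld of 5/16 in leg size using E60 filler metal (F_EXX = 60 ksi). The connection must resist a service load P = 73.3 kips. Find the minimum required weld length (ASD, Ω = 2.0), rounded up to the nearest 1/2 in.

L = 18.5 in

Throat t_e = 0.707 × 0.3125 = 0.2209 in.
r_n/Ω = (0.6 × 60 × 0.2209) / 2.0 = 3.977 kip/in.
L_req = P / (r_n/Ω) = 73.3 / 3.977 = 18.43 in total.
Round up → use L = 18.5 in.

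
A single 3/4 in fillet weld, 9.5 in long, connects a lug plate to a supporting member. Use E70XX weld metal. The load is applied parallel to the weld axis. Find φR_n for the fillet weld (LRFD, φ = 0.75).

E70XX → F_EXX = 70 ksi.
Effective throat t_e = 0.707 × 0.75 = 0.5302 in.
Total length L = 9.5 in; A_we = 0.5302 × 9.5 = 5.037 in².
F_nw = 0.6 F_EXX = 0.6 × 70 = 42 ksi.
φR_n = 0.75 × 42 × 5.037 = 158.7 kips.

φR_n ≈ 159 kips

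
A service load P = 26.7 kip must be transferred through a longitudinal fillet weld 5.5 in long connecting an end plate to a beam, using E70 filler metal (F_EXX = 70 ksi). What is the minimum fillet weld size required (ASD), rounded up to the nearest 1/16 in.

Total weld length L = 5.5 in.
Required throat t_e = P × Ω / (0.6 F_EXX × L) = 26.7 × 2.0 / (0.6 × 70 × 5.5) = 0.2312 in.
Required leg w = t_e / 0.707 = 0.327 in → use 3/8 in.

w = 3/8 in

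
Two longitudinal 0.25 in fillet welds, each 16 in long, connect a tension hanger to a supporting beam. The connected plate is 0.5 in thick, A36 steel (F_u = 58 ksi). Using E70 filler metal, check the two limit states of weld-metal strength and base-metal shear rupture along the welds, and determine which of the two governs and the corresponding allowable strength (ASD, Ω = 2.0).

E70XX → F_EXX = 70 ksi.
t_e = 0.707 × 0.25 = 0.1767 in; L = 32 in.
Weld metal: R_n/Ω = (1/2.0) × 0.6 × 70 × 0.1767 × 32 = 118.8 kip.
Base metal (shear rupture): R_n/Ω = (1/2.0) × 0.6 × 58 × 0.5 × 32 = 278.4 kip.
Governing: weld metal.

R_n/Ω ≈ 119 kip (weld metal governs)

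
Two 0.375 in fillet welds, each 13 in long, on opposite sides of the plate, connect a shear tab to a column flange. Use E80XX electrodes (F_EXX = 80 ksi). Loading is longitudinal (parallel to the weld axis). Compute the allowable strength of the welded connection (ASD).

R_n/Ω ≈ 165 kips

Effective throat t_e = 0.707 × 0.375 = 0.2651 in.
Total length L = 26 in; A_we = 0.2651 × 26 = 6.893 in².
F_nw = 0.6 F_EXX = 0.6 × 80 = 48 ksi.
R_n = 48 × 6.893 = 330.9 kips; R_n/Ω = 330.9/2.0 = 165.4 kips.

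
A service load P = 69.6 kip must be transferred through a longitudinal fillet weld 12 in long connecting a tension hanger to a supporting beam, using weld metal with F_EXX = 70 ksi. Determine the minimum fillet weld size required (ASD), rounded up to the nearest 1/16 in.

Total weld length L = 12 in.
Required throat t_e = P × Ω / (0.6 F_EXX × L) = 69.6 × 2.0 / (0.6 × 70 × 12) = 0.2762 in.
Required leg w = t_e / 0.707 = 0.3907 in → use 7/16 in.

w = 7/16 in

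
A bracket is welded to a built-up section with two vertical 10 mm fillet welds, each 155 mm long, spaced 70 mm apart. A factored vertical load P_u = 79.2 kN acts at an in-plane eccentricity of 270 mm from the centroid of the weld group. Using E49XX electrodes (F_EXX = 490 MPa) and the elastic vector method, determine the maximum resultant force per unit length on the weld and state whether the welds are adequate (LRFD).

Total weld length L_w = 310 mm. Treat welds as unit-width lines.
Polar moment about centroid: J = 2[d³/12 + d(b/2)²] = 2[155³/12 + 155×35²] = 1000000 mm³.
Direct shear f_v = P/L_w = 79.2×10³ / 310 = 255.5 N/mm (vertical).
Torsion M = P·e = 79.2×10³ × 270 = 21384000 N·mm.
Critical point at (x, y) = (35, 77.5) from centroid. f_tx = M·y/J = 1657 N/mm; f_ty = M·x/J = 748.1 N/mm.
Resultant f_max = √[f_tx² + (f_v + f_ty)²] = √[1657² + (255.5 + 748.1)²] = 1937 N/mm.
Capacity per unit length: φr_n = 0.75 × 0.6 × 490 × (0.707 × 10) = 1559 N/mm.
1937 > 1559 → NOT adequate.

f_max ≈ 1940 N/mm; NOT adequate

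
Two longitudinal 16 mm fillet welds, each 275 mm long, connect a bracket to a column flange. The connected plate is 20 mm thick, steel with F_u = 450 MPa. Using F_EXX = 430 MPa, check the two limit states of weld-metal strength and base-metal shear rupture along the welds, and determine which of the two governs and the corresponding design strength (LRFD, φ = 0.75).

t_e = 0.707 × 16 = 11.31 mm; L = 550 mm.
Weld metal: φR_n = 0.75 × 0.6 × 430 × 11.31 × 550 × 10⁻³ = 1204 kN.
Base metal (shear rupture): φR_n = 0.75 × 0.6 × 450 × 20 × 550 × 10⁻³ = 2228 kN.
Governing: weld metal.

φR_n ≈ 1200 kN (weld metal governs)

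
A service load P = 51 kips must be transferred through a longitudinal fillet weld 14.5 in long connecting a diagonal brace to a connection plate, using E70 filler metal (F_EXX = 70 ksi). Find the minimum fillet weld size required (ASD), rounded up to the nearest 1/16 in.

w = 1/4 in

Total weld length L = 14.5 in.
Required throat t_e = P × Ω / (0.6 F_EXX × L) = 51 × 2.0 / (0.6 × 70 × 14.5) = 0.1675 in.
Required leg w = t_e / 0.707 = 0.2369 in → use 1/4 in.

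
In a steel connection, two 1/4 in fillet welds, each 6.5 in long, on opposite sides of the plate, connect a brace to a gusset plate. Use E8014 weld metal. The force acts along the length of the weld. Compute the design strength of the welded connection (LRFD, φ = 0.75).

E80XX → F_EXX = 80 ksi.
Effective throat t_e = 0.707 × 0.25 = 0.1767 in.
Total length L = 13 in; A_we = 0.1767 × 13 = 2.298 in².
F_nw = 0.6 F_EXX = 0.6 × 80 = 48 ksi.
φR_n = 0.75 × 48 × 2.298 = 82.72 kips.

φR_n ≈ 82.7 kips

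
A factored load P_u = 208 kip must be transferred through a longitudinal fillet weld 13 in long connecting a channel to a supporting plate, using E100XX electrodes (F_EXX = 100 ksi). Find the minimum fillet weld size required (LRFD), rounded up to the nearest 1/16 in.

w = 9/16 in

Total weld length L = 13 in.
Required throat t_e = P_u / (φ × 0.6 F_EXX × L) = 208 / (0.75 × 0.6 × 100 × 13) = 0.3556 in.
Required leg w = t_e / 0.707 = 0.5029 in → use 9/16 in.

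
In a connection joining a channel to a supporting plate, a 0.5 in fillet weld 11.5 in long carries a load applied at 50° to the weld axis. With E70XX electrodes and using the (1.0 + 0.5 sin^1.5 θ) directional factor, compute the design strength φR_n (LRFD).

φR_n ≈ 171 kips

E70XX → F_EXX = 70 ksi.
t_e = 0.707 × 0.5 = 0.3535 in; A_we = 0.3535 × 11.5 = 4.065 in².
Directional factor: 1.0 + 0.5 sin^1.5(50°) = 1.335.
F_nw = 0.6 × 70 × 1.335 = 56.08 ksi.
φR_n = 0.75 × 56.08 × 4.065 = 171 kips.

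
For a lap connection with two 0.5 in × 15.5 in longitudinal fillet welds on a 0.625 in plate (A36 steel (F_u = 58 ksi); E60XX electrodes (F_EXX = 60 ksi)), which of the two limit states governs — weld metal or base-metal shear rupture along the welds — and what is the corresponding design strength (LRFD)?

t_e = 0.707 × 0.5 = 0.3535 in; L = 31 in.
Weld metal: φR_n = 0.75 × 0.6 × 60 × 0.3535 × 31 = 295.9 kips.
Base metal (shear rupture): φR_n = 0.75 × 0.6 × 58 × 0.625 × 31 = 505.7 kips.
Governing: weld metal.

φR_n ≈ 296 kips (weld metal governs)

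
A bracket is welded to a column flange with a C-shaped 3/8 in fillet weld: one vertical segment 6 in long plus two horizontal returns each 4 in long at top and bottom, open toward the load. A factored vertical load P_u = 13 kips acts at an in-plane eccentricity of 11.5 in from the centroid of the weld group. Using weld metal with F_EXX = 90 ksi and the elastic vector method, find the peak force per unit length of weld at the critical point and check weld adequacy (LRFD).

Total weld length L_w = 14 in. Treat welds as unit-width lines.
Centroid: x̄ = 2×4×2 / 14 = 1.143 in from the vertical weld.
Polar moment about centroid: J = I_x + I_y = [6³/12 + 2×4×3²] + [6×1.143² + 2(4³/12 + 4×0.8571²)] = 114.4 in³.
Direct shear f_v = P/L_w = 13 / 14 = 0.9286 kip/in (vertical).
Torsion M = P·e = 13 × 11.5 = 149.5 kip·in.
Critical point at (x, y) = (2.857, 3) from centroid. f_tx = M·y/J = 3.921 kip/in; f_ty = M·x/J = 3.734 kip/in.
Resultant f_max = √[f_tx² + (f_v + f_ty)²] = √[3.921² + (0.9286 + 3.734)²] = 6.092 kip/in.
Capacity per unit length: φr_n = 0.75 × 0.6 × 90 × (0.707 × 0.375) = 10.74 kip/in.
6.092 ≤ 10.74 → adequate.

f_max ≈ 6.09 kip/in; adequate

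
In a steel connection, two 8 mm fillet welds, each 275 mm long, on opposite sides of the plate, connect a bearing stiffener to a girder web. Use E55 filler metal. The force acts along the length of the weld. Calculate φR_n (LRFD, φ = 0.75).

E55XX → F_EXX = 550 MPa.
Effective throat t_e = 0.707 × 8 = 5.656 mm.
Total length L = 550 mm; A_we = 5.656 × 550 = 3111 mm².
F_nw = 0.6 F_EXX = 0.6 × 550 = 330 MPa.
φR_n = 0.75 × 330 × 3111 × 10⁻³ = 769.9 kN.

φR_n ≈ 770 kN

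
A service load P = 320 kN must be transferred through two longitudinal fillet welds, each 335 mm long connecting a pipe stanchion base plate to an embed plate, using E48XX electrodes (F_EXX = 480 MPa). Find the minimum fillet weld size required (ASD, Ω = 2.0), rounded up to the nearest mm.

Total weld length L = 670 mm.
Required throat t_e = P × Ω / (0.6 F_EXX × L) = 320 × 2.0 / (0.6 × 480 × 670 × 10⁻³) = 3.317 mm.
Required leg w = t_e / 0.707 = 4.691 mm → use 5 mm.

w = 5 mm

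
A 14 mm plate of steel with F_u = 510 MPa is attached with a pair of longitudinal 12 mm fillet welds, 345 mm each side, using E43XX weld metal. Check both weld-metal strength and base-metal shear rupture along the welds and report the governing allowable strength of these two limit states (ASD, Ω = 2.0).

R_n/Ω ≈ 755 kN (weld metal governs)

E43XX → F_EXX = 430 MPa.
t_e = 0.707 × 12 = 8.484 mm; L = 690 mm.
Weld metal: R_n/Ω = (1/2.0) × 0.6 × 430 × 8.484 × 690 × 10⁻³ = 755.2 kN.
Base metal (shear rupture): R_n/Ω = (1/2.0) × 0.6 × 510 × 14 × 690 × 10⁻³ = 1478 kN.
Governing: weld metal.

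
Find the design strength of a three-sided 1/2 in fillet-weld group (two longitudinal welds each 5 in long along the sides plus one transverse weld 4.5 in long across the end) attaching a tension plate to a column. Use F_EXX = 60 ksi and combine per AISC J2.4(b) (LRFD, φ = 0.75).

φR_n ≈ 146 kips

t_e = 0.707 × 0.5 = 0.3535 in.
R_nwl = 0.6 × 60 × 0.3535 × 10 = 127.3 kips (longitudinal, 2 welds).
R_nwt = 0.6 × 60 × 0.3535 × 4.5 = 57.27 kips (transverse, base value).
(i) R_nwl + R_nwt = 184.5 kips; (ii) 0.85 R_nwl + 1.5 R_nwt = 194.1 kips.
R_n = max = 194.1 kips [governs: (ii)]; φR_n = 145.6 kips.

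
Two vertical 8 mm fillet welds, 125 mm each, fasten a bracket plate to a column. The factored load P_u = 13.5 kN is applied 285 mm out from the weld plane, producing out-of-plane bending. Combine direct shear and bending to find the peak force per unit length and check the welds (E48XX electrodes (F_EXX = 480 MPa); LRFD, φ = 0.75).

f_max ≈ 741 N/mm; adequate

L_w = 2 × 125 = 250 mm; section modulus (unit throat) S = 2 × L²/6 = 5208 mm².
Direct shear f_v = P/L_w = 13.5×10³/250 = 54 N/mm.
Moment M = P × e = 13.5×10³ × 285 = 3847500 N·mm; bending f_b = M/S = 738.7 N/mm.
f_max = √(f_v² + f_b²) = √(54² + 738.7²) = 740.7 N/mm.
φr_n = 0.75 × 0.6 × 480 × (0.707 × 8) = 1222 N/mm → adequate.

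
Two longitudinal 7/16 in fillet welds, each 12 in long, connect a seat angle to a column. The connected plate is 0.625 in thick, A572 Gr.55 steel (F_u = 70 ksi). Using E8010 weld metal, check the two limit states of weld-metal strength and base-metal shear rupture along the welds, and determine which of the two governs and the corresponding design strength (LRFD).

E80XX → F_EXX = 80 ksi.
t_e = 0.707 × 0.4375 = 0.3093 in; L = 24 in.
Weld metal: φR_n = 0.75 × 0.6 × 80 × 0.3093 × 24 = 267.2 kip.
Base metal (shear rupture): φR_n = 0.75 × 0.6 × 70 × 0.625 × 24 = 472.5 kip.
Governing: weld metal.

φR_n ≈ 267 kip (weld metal governs)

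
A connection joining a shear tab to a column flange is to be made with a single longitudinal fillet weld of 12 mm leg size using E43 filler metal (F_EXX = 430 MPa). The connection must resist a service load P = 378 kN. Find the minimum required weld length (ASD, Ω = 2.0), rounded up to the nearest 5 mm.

L = 350 mm

Throat t_e = 0.707 × 12 = 8.484 mm.
r_n/Ω = (0.6 × 430 × 8.484) / 2.0 = 1094 N/mm = 1.094 kN/mm.
L_req = P / (r_n/Ω) = 378 / 1.094 = 345.4 mm total.
Round up → use L = 350 mm.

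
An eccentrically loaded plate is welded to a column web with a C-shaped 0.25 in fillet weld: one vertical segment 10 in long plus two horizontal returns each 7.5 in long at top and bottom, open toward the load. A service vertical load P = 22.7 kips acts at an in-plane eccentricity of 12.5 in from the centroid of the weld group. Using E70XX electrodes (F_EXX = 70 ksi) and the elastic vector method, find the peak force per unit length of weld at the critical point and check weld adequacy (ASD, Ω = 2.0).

Total weld length L_w = 25 in. Treat welds as unit-width lines.
Centroid: x̄ = 2×7.5×3.75 / 25 = 2.25 in from the vertical weld.
Polar moment about centroid: J = I_x + I_y = [10³/12 + 2×7.5×5²] + [10×2.25² + 2(7.5³/12 + 7.5×1.5²)] = 613 in³.
Direct shear f_v = P/L_w = 22.7 / 25 = 0.908 kip/in (vertical).
Torsion M = P·e = 22.7 × 12.5 = 283.75 kip·in.
Critical point at (x, y) = (5.25, 5) from centroid. f_tx = M·y/J = 2.314 kip/in; f_ty = M·x/J = 2.43 kip/in.
Resultant f_max = √[f_tx² + (f_v + f_ty)²] = √[2.314² + (0.908 + 2.43)²] = 4.062 kip/in.
Capacity per unit length: r_n/Ω = (1/2.0) × 0.6 × 70 × (0.707 × 0.25) = 3.712 kip/in.
4.062 > 3.712 → NOT adequate.

f_max ≈ 4.06 kip/in; NOT adequate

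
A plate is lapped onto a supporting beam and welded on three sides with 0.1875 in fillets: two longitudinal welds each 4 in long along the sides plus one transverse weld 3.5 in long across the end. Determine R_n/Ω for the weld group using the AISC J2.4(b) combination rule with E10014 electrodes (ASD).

E100XX → F_EXX = 100 ksi.
t_e = 0.707 × 0.1875 = 0.1326 in.
R_nwl = 0.6 × 100 × 0.1326 × 8 = 63.63 kip (longitudinal, 2 welds).
R_nwt = 0.6 × 100 × 0.1326 × 3.5 = 27.84 kip (transverse, base value).
(i) R_nwl + R_nwt = 91.47 kip; (ii) 0.85 R_nwl + 1.5 R_nwt = 95.84 kip.
R_n = max = 95.84 kip [governs: (ii)]; R_n/Ω = 47.92 kip.

R_n/Ω ≈ 47.9 kip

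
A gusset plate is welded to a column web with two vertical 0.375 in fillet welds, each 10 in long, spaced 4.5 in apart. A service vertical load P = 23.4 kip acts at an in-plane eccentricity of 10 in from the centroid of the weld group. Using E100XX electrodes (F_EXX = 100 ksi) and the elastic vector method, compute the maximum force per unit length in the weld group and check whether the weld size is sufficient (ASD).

Total weld length L_w = 20 in. Treat welds as unit-width lines.
Polar moment about centroid: J = 2[d³/12 + d(b/2)²] = 2[10³/12 + 10×2.25²] = 267.9 in³.
Direct shear f_v = P/L_w = 23.4 / 20 = 1.17 kip/in (vertical).
Torsion M = P·e = 23.4 × 10 = 234 kip·in.
Critical point at (x, y) = (2.25, 5) from centroid. f_tx = M·y/J = 4.367 kip/in; f_ty = M·x/J = 1.965 kip/in.
Resultant f_max = √[f_tx² + (f_v + f_ty)²] = √[4.367² + (1.17 + 1.965)²] = 5.376 kip/in.
Capacity per unit length: r_n/Ω = (1/2.0) × 0.6 × 100 × (0.707 × 0.375) = 7.954 kip/in.
5.376 ≤ 7.954 → adequate.

f_max ≈ 5.38 kip/in; adequate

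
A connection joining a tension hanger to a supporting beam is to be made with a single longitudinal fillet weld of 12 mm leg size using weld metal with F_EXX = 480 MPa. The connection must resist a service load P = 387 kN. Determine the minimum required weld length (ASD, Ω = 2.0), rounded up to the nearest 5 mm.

Throat t_e = 0.707 × 12 = 8.484 mm.
r_n/Ω = (0.6 × 480 × 8.484) / 2.0 = 1222 N/mm = 1.222 kN/mm.
L_req = P / (r_n/Ω) = 387 / 1.222 = 316.8 mm total.
Round up → use L = 320 mm.

L = 320 mm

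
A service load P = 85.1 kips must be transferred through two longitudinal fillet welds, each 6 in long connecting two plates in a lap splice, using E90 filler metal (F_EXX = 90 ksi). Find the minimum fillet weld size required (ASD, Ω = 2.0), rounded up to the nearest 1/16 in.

Total weld length L = 12 in.
Required throat t_e = P × Ω / (0.6 F_EXX × L) = 85.1 × 2.0 / (0.6 × 90 × 12) = 0.2627 in.
Required leg w = t_e / 0.707 = 0.3715 in → use 3/8 in.

w = 3/8 in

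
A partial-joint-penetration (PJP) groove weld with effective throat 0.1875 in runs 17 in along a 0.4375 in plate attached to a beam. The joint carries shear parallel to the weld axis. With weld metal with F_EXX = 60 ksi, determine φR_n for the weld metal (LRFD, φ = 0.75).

Effective throat (given) t_e = 0.1875 in.
A_we = 0.1875 × 17 = 3.188 in².
F_nw = 0.6 F_EXX = 36 ksi.
φR_n = 0.75 × 36 × 3.188 = 86.06 kip.

φR_n ≈ 86.1 kip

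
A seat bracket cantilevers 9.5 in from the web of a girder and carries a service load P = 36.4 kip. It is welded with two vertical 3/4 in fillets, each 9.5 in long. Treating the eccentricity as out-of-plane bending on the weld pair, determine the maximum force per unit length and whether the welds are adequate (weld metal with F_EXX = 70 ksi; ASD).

f_max ≈ 11.7 kip/in; NOT adequate

L_w = 2 × 9.5 = 19 in; section modulus (unit throat) S = 2 × L²/6 = 30.08 in².
Direct shear f_v = P/L_w = 36.4/19 = 1.916 kip/in.
Moment M = P × e = 36.4 × 9.5 = 345.8 kip·in; bending f_b = M/S = 11.49 kip/in.
f_max = √(f_v² + f_b²) = √(1.916² + 11.49²) = 11.65 kip/in.
r_n/Ω = (1/2.0) × 0.6 × 70 × (0.707 × 0.75) = 11.14 kip/in → NOT adequate.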